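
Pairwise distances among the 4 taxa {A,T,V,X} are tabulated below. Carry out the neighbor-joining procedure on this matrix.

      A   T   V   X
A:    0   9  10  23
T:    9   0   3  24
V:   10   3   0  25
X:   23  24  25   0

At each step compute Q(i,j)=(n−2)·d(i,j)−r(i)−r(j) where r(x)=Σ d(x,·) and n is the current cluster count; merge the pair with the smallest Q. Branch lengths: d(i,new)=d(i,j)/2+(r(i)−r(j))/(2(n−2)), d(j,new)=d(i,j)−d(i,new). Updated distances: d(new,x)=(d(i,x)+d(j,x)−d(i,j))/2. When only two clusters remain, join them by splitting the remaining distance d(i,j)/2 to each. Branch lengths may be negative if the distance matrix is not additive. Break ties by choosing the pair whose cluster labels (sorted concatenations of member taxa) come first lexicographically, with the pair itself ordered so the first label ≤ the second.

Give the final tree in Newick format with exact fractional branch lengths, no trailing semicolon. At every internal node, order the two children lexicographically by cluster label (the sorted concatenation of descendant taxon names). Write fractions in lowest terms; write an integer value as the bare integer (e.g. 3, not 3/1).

1. join A+X (d=23, Q=-68) ⇒ AX; edges |A|=4, |X|=19
  updated: d(AX,T)=5, d(AX,V)=6
2. join AX+T (d=5, Q=-14) ⇒ ATX; edges |AX|=4, |T|=1
  updated: d(ATX,V)=2
3. join ATX+V (d=2) ⇒ ATVX; edges |ATX|=1, |V|=1
final tree: (((A:4,X:19):4,T:1):1,V:1)
total length: 30

(((A:4,X:19):4,T:1):1,V:1)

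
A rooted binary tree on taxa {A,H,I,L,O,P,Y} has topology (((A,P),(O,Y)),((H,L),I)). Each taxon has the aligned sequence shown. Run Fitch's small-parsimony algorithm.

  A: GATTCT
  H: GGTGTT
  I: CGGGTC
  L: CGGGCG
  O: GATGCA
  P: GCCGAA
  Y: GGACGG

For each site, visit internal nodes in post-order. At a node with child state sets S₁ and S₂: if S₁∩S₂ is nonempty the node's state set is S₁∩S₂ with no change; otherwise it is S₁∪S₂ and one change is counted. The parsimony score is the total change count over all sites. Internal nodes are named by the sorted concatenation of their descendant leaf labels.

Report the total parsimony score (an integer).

20

[col 0] AP: children A:{G}, P:{G} ∩→ {G}; cost 0
[col 0] OY: children O:{G}, Y:{G} ∩→ {G}; cost 0
[col 0] AOPY: children AP:{G}, OY:{G} ∩→ {G}; cost 0
[col 0] HL: children H:{G}, L:{C} ∪→ {C,G}; cost 1
[col 0] HIL: children HL:{C,G}, I:{C} ∩→ {C}; cost 0
[col 0] AHILOPY: children AOPY:{G}, HIL:{C} ∪→ {C,G}; cost 1
[col 1] AP: children A:{A}, P:{C} ∪→ {A,C}; cost 1
[col 1] OY: children O:{A}, Y:{G} ∪→ {A,G}; cost 1
[col 1] AOPY: children AP:{A,C}, OY:{A,G} ∩→ {A}; cost 0
[col 1] HL: children H:{G}, L:{G} ∩→ {G}; cost 0
[col 1] HIL: children HL:{G}, I:{G} ∩→ {G}; cost 0
[col 1] AHILOPY: children AOPY:{A}, HIL:{G} ∪→ {A,G}; cost 1
[col 2] AP: children A:{T}, P:{C} ∪→ {C,T}; cost 1
[col 2] OY: children O:{T}, Y:{A} ∪→ {A,T}; cost 1
[col 2] AOPY: children AP:{C,T}, OY:{A,T} ∩→ {T}; cost 0
[col 2] HL: children H:{T}, L:{G} ∪→ {G,T}; cost 1
[col 2] HIL: children HL:{G,T}, I:{G} ∩→ {G}; cost 0
[col 2] AHILOPY: children AOPY:{T}, HIL:{G} ∪→ {G,T}; cost 1
[col 3] AP: children A:{T}, P:{G} ∪→ {G,T}; cost 1
[col 3] OY: children O:{G}, Y:{C} ∪→ {C,G}; cost 1
[col 3] AOPY: children AP:{G,T}, OY:{C,G} ∩→ {G}; cost 0
[col 3] HL: children H:{G}, L:{G} ∩→ {G}; cost 0
[col 3] HIL: children HL:{G}, I:{G} ∩→ {G}; cost 0
[col 3] AHILOPY: children AOPY:{G}, HIL:{G} ∩→ {G}; cost 0
[col 4] AP: children A:{C}, P:{A} ∪→ {A,C}; cost 1
[col 4] OY: children O:{C}, Y:{G} ∪→ {C,G}; cost 1
[col 4] AOPY: children AP:{A,C}, OY:{C,G} ∩→ {C}; cost 0
[col 4] HL: children H:{T}, L:{C} ∪→ {C,T}; cost 1
[col 4] HIL: children HL:{C,T}, I:{T} ∩→ {T}; cost 0
[col 4] AHILOPY: children AOPY:{C}, HIL:{T} ∪→ {C,T}; cost 1
[col 5] AP: children A:{T}, P:{A} ∪→ {A,T}; cost 1
[col 5] OY: children O:{A}, Y:{G} ∪→ {A,G}; cost 1
[col 5] AOPY: children AP:{A,T}, OY:{A,G} ∩→ {A}; cost 0
[col 5] HL: children H:{T}, L:{G} ∪→ {G,T}; cost 1
[col 5] HIL: children HL:{G,T}, I:{C} ∪→ {C,G,T}; cost 1
[col 5] AHILOPY: children AOPY:{A}, HIL:{C,G,T} ∪→ {A,C,G,T}; cost 1
per-site changes: [2, 3, 4, 2, 4, 5]; total = 20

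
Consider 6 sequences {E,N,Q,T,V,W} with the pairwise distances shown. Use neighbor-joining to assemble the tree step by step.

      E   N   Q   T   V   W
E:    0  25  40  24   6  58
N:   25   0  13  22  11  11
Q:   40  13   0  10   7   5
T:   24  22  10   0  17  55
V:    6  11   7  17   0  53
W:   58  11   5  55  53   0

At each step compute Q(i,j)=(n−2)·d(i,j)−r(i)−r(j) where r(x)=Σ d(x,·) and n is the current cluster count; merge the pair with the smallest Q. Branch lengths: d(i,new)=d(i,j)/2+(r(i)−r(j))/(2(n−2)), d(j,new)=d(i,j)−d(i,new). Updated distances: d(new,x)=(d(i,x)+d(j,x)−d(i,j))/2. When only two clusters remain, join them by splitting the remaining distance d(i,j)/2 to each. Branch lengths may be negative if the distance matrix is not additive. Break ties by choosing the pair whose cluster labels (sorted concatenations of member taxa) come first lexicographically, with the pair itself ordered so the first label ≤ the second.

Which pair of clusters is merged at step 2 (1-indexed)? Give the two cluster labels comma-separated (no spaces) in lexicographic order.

step 1: merge (Q,W) at d=5, Q=-237; branch lengths Q→-87/8, W→127/8; new cluster QW
  updated: d(E,QW)=93/2, d(N,QW)=19/2, d(QW,T)=30, d(QW,V)=55/2
step 2: merge (N,QW) at d=19/2, Q=-305/2; branch lengths N→-35/12, QW→149/12; new cluster NQW
  updated: d(E,NQW)=31, d(NQW,T)=85/4, d(NQW,V)=29/2
step 3: merge (E,V) at d=6, Q=-173/2; branch lengths E→71/8, V→-23/8; new cluster EV
  updated: d(EV,NQW)=79/4, d(EV,T)=35/2
step 4: merge (EV,NQW) at d=79/4, Q=-117/2; branch lengths EV→8, NQW→47/4; new cluster ENQVW
  updated: d(ENQVW,T)=19/2
step 5: merge (ENQVW,T) at d=19/2; branch lengths ENQVW→19/4, T→19/4; new cluster ENQTVW
final tree: (((E:71/8,V:-23/8):8,(N:-35/12,(Q:-87/8,W:127/8):149/12):47/4):19/4,T:19/4)
total length: 199/4

N,QW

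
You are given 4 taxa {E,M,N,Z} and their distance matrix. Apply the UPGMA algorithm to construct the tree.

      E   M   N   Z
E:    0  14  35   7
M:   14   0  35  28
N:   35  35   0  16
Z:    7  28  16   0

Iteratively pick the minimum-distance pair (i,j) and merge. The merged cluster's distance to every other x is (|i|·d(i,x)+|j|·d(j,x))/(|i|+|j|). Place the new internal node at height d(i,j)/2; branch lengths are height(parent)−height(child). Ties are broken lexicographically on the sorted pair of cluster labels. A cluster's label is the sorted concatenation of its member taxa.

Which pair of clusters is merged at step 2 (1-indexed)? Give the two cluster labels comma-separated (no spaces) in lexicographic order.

EZ,M

iteration 1: select E,Z (d=7); attach at lengths (7/2, 7/2); label the merged cluster EZ
  updated: d(EZ,M)=21, d(EZ,N)=51/2
iteration 2: select EZ,M (d=21); attach at lengths (7, 21/2); label the merged cluster EMZ
  updated: d(EMZ,N)=86/3
iteration 3: select EMZ,N (d=86/3); attach at lengths (23/6, 43/3); label the merged cluster EMNZ
final tree: (((E:7/2,Z:7/2):7,M:21/2):23/6,N:43/3)
total length: 128/3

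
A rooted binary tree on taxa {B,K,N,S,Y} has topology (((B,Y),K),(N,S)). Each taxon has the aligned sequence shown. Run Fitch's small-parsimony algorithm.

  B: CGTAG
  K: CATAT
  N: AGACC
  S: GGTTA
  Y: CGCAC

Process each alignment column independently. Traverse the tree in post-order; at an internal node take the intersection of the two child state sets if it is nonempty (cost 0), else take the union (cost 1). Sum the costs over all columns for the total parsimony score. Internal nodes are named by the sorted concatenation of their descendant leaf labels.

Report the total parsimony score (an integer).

[col 0] BY: children B:{C}, Y:{C} ∩→ {C}; cost 0
[col 0] BKY: children BY:{C}, K:{C} ∩→ {C}; cost 0
[col 0] NS: children N:{A}, S:{G} ∪→ {A,G}; cost 1
[col 0] BKNSY: children BKY:{C}, NS:{A,G} ∪→ {A,C,G}; cost 1
[col 1] BY: children B:{G}, Y:{G} ∩→ {G}; cost 0
[col 1] BKY: children BY:{G}, K:{A} ∪→ {A,G}; cost 1
[col 1] NS: children N:{G}, S:{G} ∩→ {G}; cost 0
[col 1] BKNSY: children BKY:{A,G}, NS:{G} ∩→ {G}; cost 0
[col 2] BY: children B:{T}, Y:{C} ∪→ {C,T}; cost 1
[col 2] BKY: children BY:{C,T}, K:{T} ∩→ {T}; cost 0
[col 2] NS: children N:{A}, S:{T} ∪→ {A,T}; cost 1
[col 2] BKNSY: children BKY:{T}, NS:{A,T} ∩→ {T}; cost 0
[col 3] BY: children B:{A}, Y:{A} ∩→ {A}; cost 0
[col 3] BKY: children BY:{A}, K:{A} ∩→ {A}; cost 0
[col 3] NS: children N:{C}, S:{T} ∪→ {C,T}; cost 1
[col 3] BKNSY: children BKY:{A}, NS:{C,T} ∪→ {A,C,T}; cost 1
[col 4] BY: children B:{G}, Y:{C} ∪→ {C,G}; cost 1
[col 4] BKY: children BY:{C,G}, K:{T} ∪→ {C,G,T}; cost 1
[col 4] NS: children N:{C}, S:{A} ∪→ {A,C}; cost 1
[col 4] BKNSY: children BKY:{C,G,T}, NS:{A,C} ∩→ {C}; cost 0
per-site changes: [2, 1, 2, 2, 3]; total = 10

10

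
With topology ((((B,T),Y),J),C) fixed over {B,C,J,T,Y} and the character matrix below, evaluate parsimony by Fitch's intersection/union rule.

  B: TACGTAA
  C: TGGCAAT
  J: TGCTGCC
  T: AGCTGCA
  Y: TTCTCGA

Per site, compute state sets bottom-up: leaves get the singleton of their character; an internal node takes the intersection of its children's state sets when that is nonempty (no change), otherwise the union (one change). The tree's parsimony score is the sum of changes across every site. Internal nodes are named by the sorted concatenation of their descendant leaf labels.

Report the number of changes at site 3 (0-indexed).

2

BT@0: {T} ∪ {A} = {A,T} (union, +1)
BTY@0: {A,T} ∩ {T} = {T} (intersection, +0)
BJTY@0: {T} ∩ {T} = {T} (intersection, +0)
BCJTY@0: {T} ∩ {T} = {T} (intersection, +0)
BT@1: {A} ∪ {G} = {A,G} (union, +1)
BTY@1: {A,G} ∪ {T} = {A,G,T} (union, +1)
BJTY@1: {A,G,T} ∩ {G} = {G} (intersection, +0)
BCJTY@1: {G} ∩ {G} = {G} (intersection, +0)
BT@2: {C} ∩ {C} = {C} (intersection, +0)
BTY@2: {C} ∩ {C} = {C} (intersection, +0)
BJTY@2: {C} ∩ {C} = {C} (intersection, +0)
BCJTY@2: {C} ∪ {G} = {C,G} (union, +1)
BT@3: {G} ∪ {T} = {G,T} (union, +1)
BTY@3: {G,T} ∩ {T} = {T} (intersection, +0)
BJTY@3: {T} ∩ {T} = {T} (intersection, +0)
BCJTY@3: {T} ∪ {C} = {C,T} (union, +1)
BT@4: {T} ∪ {G} = {G,T} (union, +1)
BTY@4: {G,T} ∪ {C} = {C,G,T} (union, +1)
BJTY@4: {C,G,T} ∩ {G} = {G} (intersection, +0)
BCJTY@4: {G} ∪ {A} = {A,G} (union, +1)
BT@5: {A} ∪ {C} = {A,C} (union, +1)
BTY@5: {A,C} ∪ {G} = {A,C,G} (union, +1)
BJTY@5: {A,C,G} ∩ {C} = {C} (intersection, +0)
BCJTY@5: {C} ∪ {A} = {A,C} (union, +1)
BT@6: {A} ∩ {A} = {A} (intersection, +0)
BTY@6: {A} ∩ {A} = {A} (intersection, +0)
BJTY@6: {A} ∪ {C} = {A,C} (union, +1)
BCJTY@6: {A,C} ∪ {T} = {A,C,T} (union, +1)
per-site changes: [1, 2, 1, 2, 3, 3, 2]; total = 14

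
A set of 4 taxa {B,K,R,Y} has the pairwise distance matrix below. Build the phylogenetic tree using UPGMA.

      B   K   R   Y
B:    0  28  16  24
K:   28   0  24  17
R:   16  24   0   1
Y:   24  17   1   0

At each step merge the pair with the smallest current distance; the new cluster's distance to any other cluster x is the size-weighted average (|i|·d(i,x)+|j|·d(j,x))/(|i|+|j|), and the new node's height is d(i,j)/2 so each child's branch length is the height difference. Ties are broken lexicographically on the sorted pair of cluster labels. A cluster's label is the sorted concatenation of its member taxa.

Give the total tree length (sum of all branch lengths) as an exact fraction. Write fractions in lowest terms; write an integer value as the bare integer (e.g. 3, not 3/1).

67/2

1. join R+Y (d=1) ⇒ RY; edges |R|=1/2, |Y|=1/2
  updated: d(B,RY)=20, d(K,RY)=41/2
2. join B+RY (d=20) ⇒ BRY; edges |B|=10, |RY|=19/2
  updated: d(BRY,K)=23
3. join BRY+K (d=23) ⇒ BKRY; edges |BRY|=3/2, |K|=23/2
final tree: ((B:10,(R:1/2,Y:1/2):19/2):3/2,K:23/2)
total length: 67/2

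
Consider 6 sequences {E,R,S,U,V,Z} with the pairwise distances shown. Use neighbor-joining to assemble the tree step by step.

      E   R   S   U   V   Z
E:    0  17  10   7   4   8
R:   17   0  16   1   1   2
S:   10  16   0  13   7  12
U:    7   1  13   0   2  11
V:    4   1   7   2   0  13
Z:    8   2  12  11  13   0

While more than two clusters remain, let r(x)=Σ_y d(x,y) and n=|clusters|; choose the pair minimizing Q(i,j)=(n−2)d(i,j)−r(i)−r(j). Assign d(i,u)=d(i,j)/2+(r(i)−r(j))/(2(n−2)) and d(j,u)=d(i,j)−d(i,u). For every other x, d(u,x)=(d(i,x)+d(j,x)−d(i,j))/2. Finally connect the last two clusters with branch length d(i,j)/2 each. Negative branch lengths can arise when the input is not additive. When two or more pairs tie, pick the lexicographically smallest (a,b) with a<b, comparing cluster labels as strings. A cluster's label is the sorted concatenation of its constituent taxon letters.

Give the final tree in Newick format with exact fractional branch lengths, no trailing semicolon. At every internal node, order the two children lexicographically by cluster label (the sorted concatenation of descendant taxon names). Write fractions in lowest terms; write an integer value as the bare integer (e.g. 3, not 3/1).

iteration 1: select R,Z (d=2, Q=-75); attach at lengths (-1/8, 17/8); label the merged cluster RZ
  updated: d(E,RZ)=23/2, d(RZ,S)=13, d(RZ,U)=5, d(RZ,V)=6
iteration 2: select RZ,U (d=5, Q=-95/2); attach at lengths (47/12, 13/12); label the merged cluster RUZ
  updated: d(E,RUZ)=27/4, d(RUZ,S)=21/2, d(RUZ,V)=3/2
iteration 3: select E,S (d=10, Q=-113/4); attach at lengths (53/16, 107/16); label the merged cluster ES
  updated: d(ES,RUZ)=29/8, d(ES,V)=1/2
iteration 4: select ES,RUZ (d=29/8, Q=-45/8); attach at lengths (21/16, 37/16); label the merged cluster ERSUZ
  updated: d(ERSUZ,V)=-13/16
iteration 5: select ERSUZ,V (d=-13/16); attach at lengths (-13/32, -13/32); label the merged cluster ERSUVZ
final tree: (((E:53/16,S:107/16):21/16,((R:-1/8,Z:17/8):47/12,U:13/12):37/16):-13/32,V:-13/32)
total length: 317/16

(((E:53/16,S:107/16):21/16,((R:-1/8,Z:17/8):47/12,U:13/12):37/16):-13/32,V:-13/32)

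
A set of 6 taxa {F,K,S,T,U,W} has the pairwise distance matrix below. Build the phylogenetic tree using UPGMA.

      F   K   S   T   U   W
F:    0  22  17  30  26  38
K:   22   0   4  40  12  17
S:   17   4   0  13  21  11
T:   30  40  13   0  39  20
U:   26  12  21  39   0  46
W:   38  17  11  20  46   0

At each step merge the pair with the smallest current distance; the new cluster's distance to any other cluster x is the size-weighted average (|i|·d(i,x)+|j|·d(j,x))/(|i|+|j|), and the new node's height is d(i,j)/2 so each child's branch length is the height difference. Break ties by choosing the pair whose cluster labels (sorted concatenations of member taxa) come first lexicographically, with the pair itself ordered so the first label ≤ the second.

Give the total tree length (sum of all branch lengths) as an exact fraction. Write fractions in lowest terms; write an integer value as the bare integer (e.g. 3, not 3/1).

iteration 1: select K,S (d=4); attach at lengths (2, 2); label the merged cluster KS
  updated: d(F,KS)=39/2, d(KS,T)=53/2, d(KS,U)=33/2, d(KS,W)=14
iteration 2: select KS,W (d=14); attach at lengths (5, 7); label the merged cluster KSW
  updated: d(F,KSW)=77/3, d(KSW,T)=73/3, d(KSW,U)=79/3
iteration 3: select KSW,T (d=73/3); attach at lengths (31/6, 73/6); label the merged cluster KSTW
  updated: d(F,KSTW)=107/4, d(KSTW,U)=59/2
iteration 4: select F,U (d=26); attach at lengths (13, 13); label the merged cluster FU
  updated: d(FU,KSTW)=225/8
iteration 5: select FU,KSTW (d=225/8); attach at lengths (17/16, 91/48); label the merged cluster FKSTUW
final tree: ((F:13,U:13):17/16,(((K:2,S:2):5,W:7):31/6,T:73/6):91/48)
total length: 1495/24

1495/24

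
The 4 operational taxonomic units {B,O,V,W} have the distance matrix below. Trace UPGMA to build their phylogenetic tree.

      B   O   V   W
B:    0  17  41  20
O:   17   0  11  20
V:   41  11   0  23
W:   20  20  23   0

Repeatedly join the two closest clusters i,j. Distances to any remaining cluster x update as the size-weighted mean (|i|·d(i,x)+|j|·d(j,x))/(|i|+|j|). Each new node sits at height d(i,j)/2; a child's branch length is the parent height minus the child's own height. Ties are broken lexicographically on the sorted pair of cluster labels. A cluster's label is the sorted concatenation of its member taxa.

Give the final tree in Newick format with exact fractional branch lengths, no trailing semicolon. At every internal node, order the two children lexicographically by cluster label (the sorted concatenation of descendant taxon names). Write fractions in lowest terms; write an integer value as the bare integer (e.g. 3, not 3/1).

((B:10,W:10):21/8,(O:11/2,V:11/2):57/8)

iteration 1: select O,V (d=11); attach at lengths (11/2, 11/2); label the merged cluster OV
  updated: d(B,OV)=29, d(OV,W)=43/2
iteration 2: select B,W (d=20); attach at lengths (10, 10); label the merged cluster BW
  updated: d(BW,OV)=101/4
iteration 3: select BW,OV (d=101/4); attach at lengths (21/8, 57/8); label the merged cluster BOVW
final tree: ((B:10,W:10):21/8,(O:11/2,V:11/2):57/8)
total length: 163/4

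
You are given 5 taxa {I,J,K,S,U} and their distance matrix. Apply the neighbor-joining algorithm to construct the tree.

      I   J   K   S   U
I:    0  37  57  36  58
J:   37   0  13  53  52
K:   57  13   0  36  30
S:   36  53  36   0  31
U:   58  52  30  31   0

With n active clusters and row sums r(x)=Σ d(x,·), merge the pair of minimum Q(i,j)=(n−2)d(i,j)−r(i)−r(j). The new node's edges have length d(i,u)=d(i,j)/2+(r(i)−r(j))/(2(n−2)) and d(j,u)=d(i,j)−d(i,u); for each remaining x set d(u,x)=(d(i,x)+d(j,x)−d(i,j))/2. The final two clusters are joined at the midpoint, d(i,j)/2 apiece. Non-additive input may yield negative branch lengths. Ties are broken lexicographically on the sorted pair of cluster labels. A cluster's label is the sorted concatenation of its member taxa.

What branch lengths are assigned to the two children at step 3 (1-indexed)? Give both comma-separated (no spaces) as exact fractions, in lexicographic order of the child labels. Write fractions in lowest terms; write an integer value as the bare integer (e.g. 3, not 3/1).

iteration 1: select J,K (d=13, Q=-252); attach at lengths (29/3, 10/3); label the merged cluster JK
  updated: d(I,JK)=81/2, d(JK,S)=38, d(JK,U)=69/2
iteration 2: select I,S (d=36, Q=-335/2); attach at lengths (203/8, 85/8); label the merged cluster IS
  updated: d(IS,JK)=85/4, d(IS,U)=53/2
iteration 3: select IS,JK (d=85/4, Q=-329/4); attach at lengths (53/8, 117/8); label the merged cluster IJKS
  updated: d(IJKS,U)=159/8
iteration 4: select IJKS,U (d=159/8); attach at lengths (159/16, 159/16); label the merged cluster IJKSU
final tree: (((I:203/8,S:85/8):53/8,(J:29/3,K:10/3):117/8):159/16,U:159/16)
total length: 721/8

53/8,117/8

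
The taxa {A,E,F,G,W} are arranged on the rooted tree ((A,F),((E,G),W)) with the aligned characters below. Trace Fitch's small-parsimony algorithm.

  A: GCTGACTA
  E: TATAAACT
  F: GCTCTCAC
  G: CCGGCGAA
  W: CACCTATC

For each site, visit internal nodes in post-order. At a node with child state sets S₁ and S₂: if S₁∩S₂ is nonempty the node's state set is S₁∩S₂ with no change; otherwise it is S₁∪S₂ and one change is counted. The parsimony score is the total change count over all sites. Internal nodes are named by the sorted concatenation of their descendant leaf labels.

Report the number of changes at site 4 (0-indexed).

3

[col 0] AF: children A:{G}, F:{G} ∩→ {G}; cost 0
[col 0] EG: children E:{T}, G:{C} ∪→ {C,T}; cost 1
[col 0] EGW: children EG:{C,T}, W:{C} ∩→ {C}; cost 0
[col 0] AEFGW: children AF:{G}, EGW:{C} ∪→ {C,G}; cost 1
[col 1] AF: children A:{C}, F:{C} ∩→ {C}; cost 0
[col 1] EG: children E:{A}, G:{C} ∪→ {A,C}; cost 1
[col 1] EGW: children EG:{A,C}, W:{A} ∩→ {A}; cost 0
[col 1] AEFGW: children AF:{C}, EGW:{A} ∪→ {A,C}; cost 1
[col 2] AF: children A:{T}, F:{T} ∩→ {T}; cost 0
[col 2] EG: children E:{T}, G:{G} ∪→ {G,T}; cost 1
[col 2] EGW: children EG:{G,T}, W:{C} ∪→ {C,G,T}; cost 1
[col 2] AEFGW: children AF:{T}, EGW:{C,G,T} ∩→ {T}; cost 0
[col 3] AF: children A:{G}, F:{C} ∪→ {C,G}; cost 1
[col 3] EG: children E:{A}, G:{G} ∪→ {A,G}; cost 1
[col 3] EGW: children EG:{A,G}, W:{C} ∪→ {A,C,G}; cost 1
[col 3] AEFGW: children AF:{C,G}, EGW:{A,C,G} ∩→ {C,G}; cost 0
[col 4] AF: children A:{A}, F:{T} ∪→ {A,T}; cost 1
[col 4] EG: children E:{A}, G:{C} ∪→ {A,C}; cost 1
[col 4] EGW: children EG:{A,C}, W:{T} ∪→ {A,C,T}; cost 1
[col 4] AEFGW: children AF:{A,T}, EGW:{A,C,T} ∩→ {A,T}; cost 0
[col 5] AF: children A:{C}, F:{C} ∩→ {C}; cost 0
[col 5] EG: children E:{A}, G:{G} ∪→ {A,G}; cost 1
[col 5] EGW: children EG:{A,G}, W:{A} ∩→ {A}; cost 0
[col 5] AEFGW: children AF:{C}, EGW:{A} ∪→ {A,C}; cost 1
[col 6] AF: children A:{T}, F:{A} ∪→ {A,T}; cost 1
[col 6] EG: children E:{C}, G:{A} ∪→ {A,C}; cost 1
[col 6] EGW: children EG:{A,C}, W:{T} ∪→ {A,C,T}; cost 1
[col 6] AEFGW: children AF:{A,T}, EGW:{A,C,T} ∩→ {A,T}; cost 0
[col 7] AF: children A:{A}, F:{C} ∪→ {A,C}; cost 1
[col 7] EG: children E:{T}, G:{A} ∪→ {A,T}; cost 1
[col 7] EGW: children EG:{A,T}, W:{C} ∪→ {A,C,T}; cost 1
[col 7] AEFGW: children AF:{A,C}, EGW:{A,C,T} ∩→ {A,C}; cost 0
per-site changes: [2, 2, 2, 3, 3, 2, 3, 3]; total = 20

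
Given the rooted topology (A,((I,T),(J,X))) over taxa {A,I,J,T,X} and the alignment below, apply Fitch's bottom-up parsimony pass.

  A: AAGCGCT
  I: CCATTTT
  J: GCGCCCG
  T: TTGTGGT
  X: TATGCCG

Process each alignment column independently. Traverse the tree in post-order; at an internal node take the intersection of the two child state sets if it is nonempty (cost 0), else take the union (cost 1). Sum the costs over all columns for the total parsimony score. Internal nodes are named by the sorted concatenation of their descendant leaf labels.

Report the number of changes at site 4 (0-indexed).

2

[col 0] IT: children I:{C}, T:{T} ∪→ {C,T}; cost 1
[col 0] JX: children J:{G}, X:{T} ∪→ {G,T}; cost 1
[col 0] IJTX: children IT:{C,T}, JX:{G,T} ∩→ {T}; cost 0
[col 0] AIJTX: children A:{A}, IJTX:{T} ∪→ {A,T}; cost 1
[col 1] IT: children I:{C}, T:{T} ∪→ {C,T}; cost 1
[col 1] JX: children J:{C}, X:{A} ∪→ {A,C}; cost 1
[col 1] IJTX: children IT:{C,T}, JX:{A,C} ∩→ {C}; cost 0
[col 1] AIJTX: children A:{A}, IJTX:{C} ∪→ {A,C}; cost 1
[col 2] IT: children I:{A}, T:{G} ∪→ {A,G}; cost 1
[col 2] JX: children J:{G}, X:{T} ∪→ {G,T}; cost 1
[col 2] IJTX: children IT:{A,G}, JX:{G,T} ∩→ {G}; cost 0
[col 2] AIJTX: children A:{G}, IJTX:{G} ∩→ {G}; cost 0
[col 3] IT: children I:{T}, T:{T} ∩→ {T}; cost 0
[col 3] JX: children J:{C}, X:{G} ∪→ {C,G}; cost 1
[col 3] IJTX: children IT:{T}, JX:{C,G} ∪→ {C,G,T}; cost 1
[col 3] AIJTX: children A:{C}, IJTX:{C,G,T} ∩→ {C}; cost 0
[col 4] IT: children I:{T}, T:{G} ∪→ {G,T}; cost 1
[col 4] JX: children J:{C}, X:{C} ∩→ {C}; cost 0
[col 4] IJTX: children IT:{G,T}, JX:{C} ∪→ {C,G,T}; cost 1
[col 4] AIJTX: children A:{G}, IJTX:{C,G,T} ∩→ {G}; cost 0
[col 5] IT: children I:{T}, T:{G} ∪→ {G,T}; cost 1
[col 5] JX: children J:{C}, X:{C} ∩→ {C}; cost 0
[col 5] IJTX: children IT:{G,T}, JX:{C} ∪→ {C,G,T}; cost 1
[col 5] AIJTX: children A:{C}, IJTX:{C,G,T} ∩→ {C}; cost 0
[col 6] IT: children I:{T}, T:{T} ∩→ {T}; cost 0
[col 6] JX: children J:{G}, X:{G} ∩→ {G}; cost 0
[col 6] IJTX: children IT:{T}, JX:{G} ∪→ {G,T}; cost 1
[col 6] AIJTX: children A:{T}, IJTX:{G,T} ∩→ {T}; cost 0
per-site changes: [3, 3, 2, 2, 2, 2, 1]; total = 15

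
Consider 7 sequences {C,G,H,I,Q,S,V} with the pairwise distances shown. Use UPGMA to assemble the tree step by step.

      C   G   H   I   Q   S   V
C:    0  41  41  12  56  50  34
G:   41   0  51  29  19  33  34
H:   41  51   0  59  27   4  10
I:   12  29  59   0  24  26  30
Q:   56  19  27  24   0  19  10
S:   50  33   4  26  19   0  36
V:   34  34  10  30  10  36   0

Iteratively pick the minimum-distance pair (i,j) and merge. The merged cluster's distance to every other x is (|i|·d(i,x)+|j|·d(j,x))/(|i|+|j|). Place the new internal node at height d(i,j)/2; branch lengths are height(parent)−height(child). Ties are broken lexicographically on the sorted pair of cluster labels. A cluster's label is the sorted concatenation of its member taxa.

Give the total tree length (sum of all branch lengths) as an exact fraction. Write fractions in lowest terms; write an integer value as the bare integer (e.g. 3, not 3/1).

step 1: merge (H,S) at d=4; branch lengths H→2, S→2; new cluster HS
  updated: d(C,HS)=91/2, d(G,HS)=42, d(HS,I)=85/2, d(HS,Q)=23, d(HS,V)=23
step 2: merge (Q,V) at d=10; branch lengths Q→5, V→5; new cluster QV
  updated: d(C,QV)=45, d(G,QV)=53/2, d(HS,QV)=23, d(I,QV)=27
step 3: merge (C,I) at d=12; branch lengths C→6, I→6; new cluster CI
  updated: d(CI,G)=35, d(CI,HS)=44, d(CI,QV)=36
step 4: merge (HS,QV) at d=23; branch lengths HS→19/2, QV→13/2; new cluster HQSV
  updated: d(CI,HQSV)=40, d(G,HQSV)=137/4
step 5: merge (G,HQSV) at d=137/4; branch lengths G→137/8, HQSV→45/8; new cluster GHQSV
  updated: d(CI,GHQSV)=39
step 6: merge (CI,GHQSV) at d=39; branch lengths CI→27/2, GHQSV→19/8; new cluster CGHIQSV
final tree: ((C:6,I:6):27/2,(G:137/8,((H:2,S:2):19/2,(Q:5,V:5):13/2):45/8):19/8)
total length: 645/8

645/8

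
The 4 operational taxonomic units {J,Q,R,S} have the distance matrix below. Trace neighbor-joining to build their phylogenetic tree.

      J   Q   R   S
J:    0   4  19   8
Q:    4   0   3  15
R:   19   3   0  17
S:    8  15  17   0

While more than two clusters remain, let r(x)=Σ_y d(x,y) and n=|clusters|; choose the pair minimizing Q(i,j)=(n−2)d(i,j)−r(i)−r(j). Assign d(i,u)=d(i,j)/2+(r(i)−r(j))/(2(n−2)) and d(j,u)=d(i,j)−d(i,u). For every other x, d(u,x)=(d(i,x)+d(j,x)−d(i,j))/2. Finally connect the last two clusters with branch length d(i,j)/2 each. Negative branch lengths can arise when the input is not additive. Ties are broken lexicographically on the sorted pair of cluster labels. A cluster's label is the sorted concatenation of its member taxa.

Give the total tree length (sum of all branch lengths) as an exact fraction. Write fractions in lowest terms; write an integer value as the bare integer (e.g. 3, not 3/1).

77/4

step 1: merge (J,S) at d=8, Q=-55; branch lengths J→7/4, S→25/4; new cluster JS
  updated: d(JS,Q)=11/2, d(JS,R)=14
step 2: merge (JS,Q) at d=11/2, Q=-45/2; branch lengths JS→33/4, Q→-11/4; new cluster JQS
  updated: d(JQS,R)=23/4
step 3: merge (JQS,R) at d=23/4; branch lengths JQS→23/8, R→23/8; new cluster JQRS
final tree: (((J:7/4,S:25/4):33/4,Q:-11/4):23/8,R:23/8)
total length: 77/4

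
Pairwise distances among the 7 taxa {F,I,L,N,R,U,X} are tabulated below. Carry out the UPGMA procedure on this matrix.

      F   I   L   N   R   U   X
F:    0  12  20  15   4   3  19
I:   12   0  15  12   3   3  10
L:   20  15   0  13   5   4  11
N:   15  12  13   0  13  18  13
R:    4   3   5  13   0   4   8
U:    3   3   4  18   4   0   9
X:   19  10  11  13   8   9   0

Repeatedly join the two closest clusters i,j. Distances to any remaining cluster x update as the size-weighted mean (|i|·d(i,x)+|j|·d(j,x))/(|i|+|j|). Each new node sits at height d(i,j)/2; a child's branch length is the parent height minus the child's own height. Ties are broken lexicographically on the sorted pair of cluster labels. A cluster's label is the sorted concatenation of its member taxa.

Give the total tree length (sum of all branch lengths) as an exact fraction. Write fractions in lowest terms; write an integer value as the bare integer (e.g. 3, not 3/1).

iteration 1: select F,U (d=3); attach at lengths (3/2, 3/2); label the merged cluster FU
  updated: d(FU,I)=15/2, d(FU,L)=12, d(FU,N)=33/2, d(FU,R)=4, d(FU,X)=14
iteration 2: select I,R (d=3); attach at lengths (3/2, 3/2); label the merged cluster IR
  updated: d(FU,IR)=23/4, d(IR,L)=10, d(IR,N)=25/2, d(IR,X)=9
iteration 3: select FU,IR (d=23/4); attach at lengths (11/8, 11/8); label the merged cluster FIRU
  updated: d(FIRU,L)=11, d(FIRU,N)=29/2, d(FIRU,X)=23/2
iteration 4: select FIRU,L (d=11); attach at lengths (21/8, 11/2); label the merged cluster FILRU
  updated: d(FILRU,N)=71/5, d(FILRU,X)=57/5
iteration 5: select FILRU,X (d=57/5); attach at lengths (1/5, 57/10); label the merged cluster FILRUX
  updated: d(FILRUX,N)=14
iteration 6: select FILRUX,N (d=14); attach at lengths (13/10, 7); label the merged cluster FILNRUX
final tree: (((((F:3/2,U:3/2):11/8,(I:3/2,R:3/2):11/8):21/8,L:11/2):1/5,X:57/10):13/10,N:7)
total length: 1243/40

1243/40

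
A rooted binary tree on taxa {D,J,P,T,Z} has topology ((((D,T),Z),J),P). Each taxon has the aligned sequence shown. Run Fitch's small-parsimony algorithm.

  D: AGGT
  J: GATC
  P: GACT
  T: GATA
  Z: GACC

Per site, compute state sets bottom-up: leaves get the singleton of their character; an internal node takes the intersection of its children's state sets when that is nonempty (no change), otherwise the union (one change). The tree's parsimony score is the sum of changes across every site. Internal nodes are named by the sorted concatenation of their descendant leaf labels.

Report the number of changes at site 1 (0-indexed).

site 0, node DT: D={A} ∪ T={G} → {A,G} (+1)
site 0, node DTZ: DT={A,G} ∩ Z={G} → {G} (+0)
site 0, node DJTZ: DTZ={G} ∩ J={G} → {G} (+0)
site 0, node DJPTZ: DJTZ={G} ∩ P={G} → {G} (+0)
site 1, node DT: D={G} ∪ T={A} → {A,G} (+1)
site 1, node DTZ: DT={A,G} ∩ Z={A} → {A} (+0)
site 1, node DJTZ: DTZ={A} ∩ J={A} → {A} (+0)
site 1, node DJPTZ: DJTZ={A} ∩ P={A} → {A} (+0)
site 2, node DT: D={G} ∪ T={T} → {G,T} (+1)
site 2, node DTZ: DT={G,T} ∪ Z={C} → {C,G,T} (+1)
site 2, node DJTZ: DTZ={C,G,T} ∩ J={T} → {T} (+0)
site 2, node DJPTZ: DJTZ={T} ∪ P={C} → {C,T} (+1)
site 3, node DT: D={T} ∪ T={A} → {A,T} (+1)
site 3, node DTZ: DT={A,T} ∪ Z={C} → {A,C,T} (+1)
site 3, node DJTZ: DTZ={A,C,T} ∩ J={C} → {C} (+0)
site 3, node DJPTZ: DJTZ={C} ∪ P={T} → {C,T} (+1)
per-site changes: [1, 1, 3, 3]; total = 8

1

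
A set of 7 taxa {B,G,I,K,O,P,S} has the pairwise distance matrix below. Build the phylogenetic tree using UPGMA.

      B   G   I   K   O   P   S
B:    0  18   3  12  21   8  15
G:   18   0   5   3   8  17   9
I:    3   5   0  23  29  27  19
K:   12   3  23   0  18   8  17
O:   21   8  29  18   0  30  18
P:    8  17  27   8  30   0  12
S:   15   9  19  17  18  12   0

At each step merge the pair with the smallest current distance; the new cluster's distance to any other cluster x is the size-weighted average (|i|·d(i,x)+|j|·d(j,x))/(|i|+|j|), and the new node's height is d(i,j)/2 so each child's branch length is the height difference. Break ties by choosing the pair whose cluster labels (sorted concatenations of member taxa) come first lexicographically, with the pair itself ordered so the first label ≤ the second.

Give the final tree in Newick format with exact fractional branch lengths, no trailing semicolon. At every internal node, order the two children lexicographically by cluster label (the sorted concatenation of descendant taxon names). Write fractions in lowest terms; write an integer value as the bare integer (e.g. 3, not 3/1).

(((B:3/2,I:3/2):103/16,((G:3/2,K:3/2):39/8,(P:6,S:6):3/8):25/16):115/48,O:31/3)

iteration 1: select B,I (d=3); attach at lengths (3/2, 3/2); label the merged cluster BI
  updated: d(BI,G)=23/2, d(BI,K)=35/2, d(BI,O)=25, d(BI,P)=35/2, d(BI,S)=17
iteration 2: select G,K (d=3); attach at lengths (3/2, 3/2); label the merged cluster GK
  updated: d(BI,GK)=29/2, d(GK,O)=13, d(GK,P)=25/2, d(GK,S)=13
iteration 3: select P,S (d=12); attach at lengths (6, 6); label the merged cluster PS
  updated: d(BI,PS)=69/4, d(GK,PS)=51/4, d(O,PS)=24
iteration 4: select GK,PS (d=51/4); attach at lengths (39/8, 3/8); label the merged cluster GKPS
  updated: d(BI,GKPS)=127/8, d(GKPS,O)=37/2
iteration 5: select BI,GKPS (d=127/8); attach at lengths (103/16, 25/16); label the merged cluster BGIKPS
  updated: d(BGIKPS,O)=62/3
iteration 6: select BGIKPS,O (d=62/3); attach at lengths (115/48, 31/3); label the merged cluster BGIKOPS
final tree: (((B:3/2,I:3/2):103/16,((G:3/2,K:3/2):39/8,(P:6,S:6):3/8):25/16):115/48,O:31/3)
total length: 2111/48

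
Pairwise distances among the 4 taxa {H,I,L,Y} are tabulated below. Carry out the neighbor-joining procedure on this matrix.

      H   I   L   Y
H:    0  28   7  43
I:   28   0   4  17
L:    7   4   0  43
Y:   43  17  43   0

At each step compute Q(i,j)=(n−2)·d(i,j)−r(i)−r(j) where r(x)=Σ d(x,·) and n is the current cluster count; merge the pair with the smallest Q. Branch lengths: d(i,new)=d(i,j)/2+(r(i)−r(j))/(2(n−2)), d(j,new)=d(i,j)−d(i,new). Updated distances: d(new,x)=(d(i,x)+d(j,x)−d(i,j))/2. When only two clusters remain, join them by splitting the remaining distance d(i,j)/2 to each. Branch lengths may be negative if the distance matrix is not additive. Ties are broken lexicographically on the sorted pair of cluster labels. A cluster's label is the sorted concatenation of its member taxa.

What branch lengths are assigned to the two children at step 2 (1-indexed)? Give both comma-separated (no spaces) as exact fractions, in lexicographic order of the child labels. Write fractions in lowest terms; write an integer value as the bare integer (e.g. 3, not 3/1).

35/2,-5

step 1: merge (H,L) at d=7, Q=-118; branch lengths H→19/2, L→-5/2; new cluster HL
  updated: d(HL,I)=25/2, d(HL,Y)=79/2
step 2: merge (HL,I) at d=25/2, Q=-69; branch lengths HL→35/2, I→-5; new cluster HIL
  updated: d(HIL,Y)=22
step 3: merge (HIL,Y) at d=22; branch lengths HIL→11, Y→11; new cluster HILY
final tree: (((H:19/2,L:-5/2):35/2,I:-5):11,Y:11)
total length: 83/2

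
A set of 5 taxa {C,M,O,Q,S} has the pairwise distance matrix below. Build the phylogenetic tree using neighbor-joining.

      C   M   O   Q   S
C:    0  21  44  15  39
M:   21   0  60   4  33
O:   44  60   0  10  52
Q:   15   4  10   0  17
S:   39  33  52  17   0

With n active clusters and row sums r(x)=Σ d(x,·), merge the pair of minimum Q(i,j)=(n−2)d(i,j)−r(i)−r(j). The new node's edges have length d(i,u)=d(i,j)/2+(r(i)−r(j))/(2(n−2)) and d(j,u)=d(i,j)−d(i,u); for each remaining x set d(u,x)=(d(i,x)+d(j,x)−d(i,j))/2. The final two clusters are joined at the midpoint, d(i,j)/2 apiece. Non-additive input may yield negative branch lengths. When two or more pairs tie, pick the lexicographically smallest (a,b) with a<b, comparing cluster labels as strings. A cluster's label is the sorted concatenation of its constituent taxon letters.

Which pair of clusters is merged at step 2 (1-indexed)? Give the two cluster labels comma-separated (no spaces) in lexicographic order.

step 1: merge (O,Q) at d=10, Q=-182; branch lengths O→25, Q→-15; new cluster OQ
  updated: d(C,OQ)=49/2, d(M,OQ)=27, d(OQ,S)=59/2
step 2: merge (C,M) at d=21, Q=-247/2; branch lengths C→91/8, M→77/8; new cluster CM
  updated: d(CM,OQ)=61/4, d(CM,S)=51/2
step 3: merge (CM,OQ) at d=61/4, Q=-281/4; branch lengths CM→45/8, OQ→77/8; new cluster CMOQ
  updated: d(CMOQ,S)=159/8
step 4: merge (CMOQ,S) at d=159/8; branch lengths CMOQ→159/16, S→159/16; new cluster CMOQS
final tree: (((C:91/8,M:77/8):45/8,(O:25,Q:-15):77/8):159/16,S:159/16)
total length: 529/8

C,M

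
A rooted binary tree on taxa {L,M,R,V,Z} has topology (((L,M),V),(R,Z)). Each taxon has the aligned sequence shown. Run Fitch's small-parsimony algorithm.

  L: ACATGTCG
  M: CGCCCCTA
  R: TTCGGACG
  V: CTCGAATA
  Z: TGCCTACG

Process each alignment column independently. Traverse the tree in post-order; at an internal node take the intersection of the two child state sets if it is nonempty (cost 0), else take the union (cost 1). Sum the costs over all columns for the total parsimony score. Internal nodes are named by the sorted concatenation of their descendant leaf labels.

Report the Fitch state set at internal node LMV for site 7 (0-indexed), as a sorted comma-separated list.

A

LM@0: {A} ∪ {C} = {A,C} (union, +1)
LMV@0: {A,C} ∩ {C} = {C} (intersection, +0)
RZ@0: {T} ∩ {T} = {T} (intersection, +0)
LMRVZ@0: {C} ∪ {T} = {C,T} (union, +1)
LM@1: {C} ∪ {G} = {C,G} (union, +1)
LMV@1: {C,G} ∪ {T} = {C,G,T} (union, +1)
RZ@1: {T} ∪ {G} = {G,T} (union, +1)
LMRVZ@1: {C,G,T} ∩ {G,T} = {G,T} (intersection, +0)
LM@2: {A} ∪ {C} = {A,C} (union, +1)
LMV@2: {A,C} ∩ {C} = {C} (intersection, +0)
RZ@2: {C} ∩ {C} = {C} (intersection, +0)
LMRVZ@2: {C} ∩ {C} = {C} (intersection, +0)
LM@3: {T} ∪ {C} = {C,T} (union, +1)
LMV@3: {C,T} ∪ {G} = {C,G,T} (union, +1)
RZ@3: {G} ∪ {C} = {C,G} (union, +1)
LMRVZ@3: {C,G,T} ∩ {C,G} = {C,G} (intersection, +0)
LM@4: {G} ∪ {C} = {C,G} (union, +1)
LMV@4: {C,G} ∪ {A} = {A,C,G} (union, +1)
RZ@4: {G} ∪ {T} = {G,T} (union, +1)
LMRVZ@4: {A,C,G} ∩ {G,T} = {G} (intersection, +0)
LM@5: {T} ∪ {C} = {C,T} (union, +1)
LMV@5: {C,T} ∪ {A} = {A,C,T} (union, +1)
RZ@5: {A} ∩ {A} = {A} (intersection, +0)
LMRVZ@5: {A,C,T} ∩ {A} = {A} (intersection, +0)
LM@6: {C} ∪ {T} = {C,T} (union, +1)
LMV@6: {C,T} ∩ {T} = {T} (intersection, +0)
RZ@6: {C} ∩ {C} = {C} (intersection, +0)
LMRVZ@6: {T} ∪ {C} = {C,T} (union, +1)
LM@7: {G} ∪ {A} = {A,G} (union, +1)
LMV@7: {A,G} ∩ {A} = {A} (intersection, +0)
RZ@7: {G} ∩ {G} = {G} (intersection, +0)
LMRVZ@7: {A} ∪ {G} = {A,G} (union, +1)
per-site changes: [2, 3, 1, 3, 3, 2, 2, 2]; total = 18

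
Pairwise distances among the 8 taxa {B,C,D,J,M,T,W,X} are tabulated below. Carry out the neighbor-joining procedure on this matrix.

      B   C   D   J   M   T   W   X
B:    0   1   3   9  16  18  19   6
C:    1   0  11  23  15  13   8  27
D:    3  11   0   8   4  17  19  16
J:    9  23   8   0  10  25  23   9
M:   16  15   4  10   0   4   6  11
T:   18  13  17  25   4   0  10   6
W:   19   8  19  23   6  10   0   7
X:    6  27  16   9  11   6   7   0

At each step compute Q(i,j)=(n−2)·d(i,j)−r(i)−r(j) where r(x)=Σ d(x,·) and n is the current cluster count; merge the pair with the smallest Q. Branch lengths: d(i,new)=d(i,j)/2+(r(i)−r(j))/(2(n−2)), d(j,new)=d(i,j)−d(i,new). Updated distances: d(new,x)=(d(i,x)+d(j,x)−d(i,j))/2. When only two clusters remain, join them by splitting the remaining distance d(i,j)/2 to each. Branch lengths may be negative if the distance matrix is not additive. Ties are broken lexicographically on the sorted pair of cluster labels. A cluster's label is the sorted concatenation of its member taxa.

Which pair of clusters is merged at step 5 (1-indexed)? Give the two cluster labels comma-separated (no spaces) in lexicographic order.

step 1: merge (B,C) at d=1, Q=-164; branch lengths B→-5/3, C→8/3; new cluster BC
  updated: d(BC,D)=13/2, d(BC,J)=31/2, d(BC,M)=15, d(BC,T)=15, d(BC,W)=13, d(BC,X)=16
step 2: merge (D,J) at d=8, Q=-121; branch lengths D→2, J→6; new cluster DJ
  updated: d(BC,DJ)=7, d(DJ,M)=3, d(DJ,T)=17, d(DJ,W)=17, d(DJ,X)=17/2
step 3: merge (BC,DJ) at d=7, Q=-181/2; branch lengths BC→83/16, DJ→29/16; new cluster BCDJ
  updated: d(BCDJ,M)=11/2, d(BCDJ,T)=25/2, d(BCDJ,W)=23/2, d(BCDJ,X)=35/4
step 4: merge (BCDJ,M) at d=11/2, Q=-193/4; branch lengths BCDJ→113/24, M→19/24; new cluster BCDJM
  updated: d(BCDJM,T)=11/2, d(BCDJM,W)=6, d(BCDJM,X)=57/8
step 5: merge (BCDJM,W) at d=6, Q=-237/8; branch lengths BCDJM→61/32, W→131/32; new cluster BCDJMW
  updated: d(BCDJMW,T)=19/4, d(BCDJMW,X)=65/16
step 6: merge (BCDJMW,T) at d=19/4, Q=-237/16; branch lengths BCDJMW→45/32, T→107/32; new cluster BCDJMTW
  updated: d(BCDJMTW,X)=85/32
step 7: merge (BCDJMTW,X) at d=85/32; branch lengths BCDJMTW→85/64, X→85/64; new cluster BCDJMTWX
final tree: ((((((B:-5/3,C:8/3):83/16,(D:2,J:6):29/16):113/24,M:19/24):61/32,W:131/32):45/32,T:107/32):85/64,X:85/64)
total length: 1117/32

BCDJM,W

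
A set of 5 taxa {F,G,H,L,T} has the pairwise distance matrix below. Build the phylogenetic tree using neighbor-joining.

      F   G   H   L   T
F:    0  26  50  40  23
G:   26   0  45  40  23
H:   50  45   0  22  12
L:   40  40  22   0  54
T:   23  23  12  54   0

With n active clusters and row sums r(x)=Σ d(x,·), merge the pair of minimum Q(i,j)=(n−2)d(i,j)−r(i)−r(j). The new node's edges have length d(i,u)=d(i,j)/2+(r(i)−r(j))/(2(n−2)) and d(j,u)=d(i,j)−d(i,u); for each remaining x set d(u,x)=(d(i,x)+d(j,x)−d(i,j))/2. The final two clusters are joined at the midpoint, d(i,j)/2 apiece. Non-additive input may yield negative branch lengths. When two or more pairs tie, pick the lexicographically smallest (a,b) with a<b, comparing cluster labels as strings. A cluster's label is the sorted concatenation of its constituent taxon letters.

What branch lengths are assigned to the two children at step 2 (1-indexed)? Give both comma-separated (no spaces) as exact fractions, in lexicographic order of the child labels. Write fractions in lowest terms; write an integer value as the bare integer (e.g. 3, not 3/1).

109/8,99/8

iteration 1: select H,L (d=22, Q=-219); attach at lengths (13/2, 31/2); label the merged cluster HL
  updated: d(F,HL)=34, d(G,HL)=63/2, d(HL,T)=22
iteration 2: select F,G (d=26, Q=-223/2); attach at lengths (109/8, 99/8); label the merged cluster FG
  updated: d(FG,HL)=79/4, d(FG,T)=10
iteration 3: select FG,HL (d=79/4, Q=-207/4); attach at lengths (31/8, 127/8); label the merged cluster FGHL
  updated: d(FGHL,T)=49/8
iteration 4: select FGHL,T (d=49/8); attach at lengths (49/16, 49/16); label the merged cluster FGHLT
final tree: (((F:109/8,G:99/8):31/8,(H:13/2,L:31/2):127/8):49/16,T:49/16)
total length: 591/8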